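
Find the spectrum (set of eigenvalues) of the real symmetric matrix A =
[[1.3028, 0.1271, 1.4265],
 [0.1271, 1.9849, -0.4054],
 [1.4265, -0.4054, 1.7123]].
sigma(A) ≈ {0, 2, 3}

A is real symmetric, so its spectrum consists of real eigenvalues. Expanding the characteristic polynomial of the displayed matrix gives
  det(λ I - A) = p(λ) = λ^3 + (-5)λ^2 + (6)λ + (0).
Solving p(λ) = 0 yields eigenvalues ≈ 0, 2, 3. (A is shown rounded to 4 decimals, so these recover the underlying integer eigenvalues to within that precision.)
Verification: the trace of A = 5 equals the sum of eigenvalues 5, and det(A) ≈ 0.0000 matches the eigenvalue product 0.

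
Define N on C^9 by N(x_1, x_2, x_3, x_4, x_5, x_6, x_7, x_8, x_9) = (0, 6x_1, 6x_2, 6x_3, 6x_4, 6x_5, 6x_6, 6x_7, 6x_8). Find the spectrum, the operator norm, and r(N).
sigma(N) = {0}; ||N|| = 6; r(N) = 0. (N is nilpotent with N^9 = 0.)

On C^9, N is a strictly lower-triangular matrix with 6 on the subdiagonal and zeros elsewhere, so its characteristic polynomial is lambda^9 and every eigenvalue is 0: sigma(N) = {0}. For the operator norm, N e_i = 6e_{i+1} for i = 1, ..., 8 and N e_9 = 0, so the singular values of N are 6 (with multiplicity 8) and 0; hence ||N|| = 6. The spectral radius r(N) = max|lambda| = 0. Note ||N|| > r(N) — characteristic of non-normal nilpotent operators. Indeed N^9 = 0.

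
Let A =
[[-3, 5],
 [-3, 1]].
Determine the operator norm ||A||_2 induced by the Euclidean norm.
||A||_2 = sqrt((44 + sqrt(1360))/2) ≈ 6.3592 (= sqrt(largest eigenvalue of A^T A))

||A||_2 = sigma_max(A) = sqrt(lambda_max(A^T A)). Form the symmetric matrix M = A^T A =
[[18, -18],
 [-18, 26]].
Its characteristic polynomial (trace, determinant of M give the coefficients) is
  p(λ) = det(λ I - M) = λ^2 - 44λ + 144.
For λ^2 - 44λ + 144 the discriminant is 1360. It is nonnegative but not a perfect square, so the roots are real and irrational: λ = (44 ± sqrt(1360))/2 ≈ 40.4391, 3.5609.
So the eigenvalues of A^T A are ≈ 3.5609, 40.4391 (all ≥ 0, as they must be for A^T A). The largest is λ_max = (44 + sqrt(1360))/2 ≈ 40.4391, hence ||A||_2 = sqrt(λ_max) = sqrt((44 + sqrt(1360))/2) ≈ 6.3592.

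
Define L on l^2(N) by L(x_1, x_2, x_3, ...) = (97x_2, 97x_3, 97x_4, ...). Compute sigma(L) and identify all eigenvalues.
sigma(L) = closed disk {z in C : |z| ≤ 97}; sigma_p(L) = open disk {z in C : |z| < 97}

Note L = 97·V where V is the unit left shift (V x)_k = x_{k+1}; so sigma(L) = 97·sigma(V) and ||L|| = 97||V||. ||L x||^2 = 9409sum_{k≥2} |x_k|^2 ≤ 9409||x||^2, with equality on {x : x_1 = 0}, so ||L|| = 97. For any lambda with |lambda| < 97, set r = lambda/97 (|r| < 1); the vector x = (1, r, r^2, ...) is in l^2 and satisfies L x = 97(r, r^2, ...) = lambda x, so lambda is an eigenvalue. On the boundary |lambda| = 97 the geometric series diverges, so no l^2 eigenvector exists, but these lambda lie in the approximate point spectrum. Hence sigma(L) is the closed disk of radius 97 and sigma_p(L) is the open disk.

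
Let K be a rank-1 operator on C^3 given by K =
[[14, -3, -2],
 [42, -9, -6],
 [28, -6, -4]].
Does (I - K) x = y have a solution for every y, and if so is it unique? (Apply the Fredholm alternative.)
(I - K) is singular (det(I - K) = 0, i.e. 1 ∈ sigma(K)). (I - K) x = y is solvable iff y ⊥ ker((I - K)^*) = span{(14, -3, -2)}, i.e. iff 14y_1 - 3y_2 - 2y_3 = 0. When solvable, the solutions are x = y + c·(1, 3, 2), c arbitrary (ker(I - K) = span{(1, 3, 2)}, dimension 1).

K has rank 1, so it is an outer product K = u v^T: every row of K is a multiple of one row vector. Reading off the entries, u = (1, 3, 2) and v = (14, -3, -2) (row i of K equals u_i·v^T). A rank-one matrix u v^T satisfies K u = u (v·u) and kills the (2)-dimensional subspace v^⊥, so its characteristic polynomial is lambda^2 (lambda - v·u) with v·u = tr K = 1. Hence the eigenvalues of I - K are 1 (multiplicity 2) and 1 - (1) = 0, so det(I - K) = 0. (Direct check: I - K =
[[-13, 3, 2],
 [-42, 10, 6],
 [-28, 6, 5]]
has determinant 0.) So 1 is an eigenvalue of K and (I - K) is not invertible. The finite-dimensional Fredholm alternative says: either (I - K) is invertible, or ker(I - K) ≠ {0} and then range(I - K) = ker((I - K)^*)^⊥, with dim ker(I - K) = dim ker((I - K)^*). We are in the second case, so we need both kernels. Kernel of I - K: (I - K) u = u - u (v·u) = u - u = 0, so ker(I - K) = span{u} = span{(1, 3, 2)} (it is exactly 1-dimensional because rank(I - K) = 2). Kernel of the adjoint: K is real, so (I - K)^* = I - K^T = I - v u^T, and (I - v u^T) v = v - v (u·v) = 0; hence ker((I - K)^*) = span{v} = span{(14, -3, -2)}. Therefore (I - K) x = y is solvable iff <y, v> = 0, i.e. iff 14y_1 - 3y_2 - 2y_3 = 0. When this holds, K y = u (v·y) = 0, so (I - K) y = y and x = y is a particular solution; the full solution set is the line x = y + c·u = y + c·(1, 3, 2), c ∈ C.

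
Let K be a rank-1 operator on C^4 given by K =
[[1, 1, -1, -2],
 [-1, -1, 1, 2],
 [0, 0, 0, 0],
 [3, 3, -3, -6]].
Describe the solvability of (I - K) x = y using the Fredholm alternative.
(I - K) is invertible (det(I - K) = 7 ≠ 0), so for every y in C^4 the equation (I - K) x = y has a unique solution.

K has rank 1, so it is an outer product K = u v^T: every row of K is a multiple of one row vector. Reading off the entries, u = (-1, 1, 0, -3) and v = (-1, -1, 1, 2) (row i of K equals u_i·v^T). A rank-one matrix u v^T satisfies K u = u (v·u) and kills the (3)-dimensional subspace v^⊥, so its characteristic polynomial is lambda^3 (lambda - v·u) with v·u = tr K = -6. Hence the eigenvalues of I - K are 1 (multiplicity 3) and 1 - (-6) = 7, so det(I - K) = 7. (Direct check: I - K =
[[0, -1, 1, 2],
 [1, 2, -1, -2],
 [0, 0, 1, 0],
 [-3, -3, 3, 7]]
has determinant 7.) The finite-dimensional Fredholm alternative says: either (I - K) is invertible, or ker(I - K) ≠ {0} and then range(I - K) = ker((I - K)^*)^⊥, with dim ker(I - K) = dim ker((I - K)^*). Since det(I - K) ≠ 0, 1 is not an eigenvalue of K and ker(I - K) = {0}, so we are in the first case: for every y there is a unique x = (I - K)^(-1) y. Explicitly, by the Sherman–Morrison formula, (I - u v^T)^(-1) = I + u v^T/(1 - v·u), i.e. (I - K)^(-1) = I + K/(7).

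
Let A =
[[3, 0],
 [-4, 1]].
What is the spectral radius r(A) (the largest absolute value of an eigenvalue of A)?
r(A) = 3

The eigenvalues of A are the roots of its characteristic polynomial. With M = A (coefficients from the trace and determinant):
  p(λ) = det(λ I - M) = λ^2 - 4λ + 3.
For λ^2 - 4λ + 3 the discriminant is 4. It is a perfect square (2^2), so the roots are rational: λ = (4 ± 2)/2 = 3, 1.
Thus the eigenvalues (to 4 decimals) are 3 (modulus 3); 1 (modulus 1). The spectral radius is the largest modulus: r(A) = 3. (Cross-check: r(A) ≤ ||A||_2 ≈ 5.0645; equality holds whenever A is normal, though it can also hold for some non-normal A.)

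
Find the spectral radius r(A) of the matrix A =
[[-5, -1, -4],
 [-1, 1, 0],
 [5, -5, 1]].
r(A) ≈ 2.8918

The eigenvalues of A are the roots of its characteristic polynomial. With M = A (coefficients from the trace, the sum of principal 2x2 minors, and det A):
  p(λ) = det(λ I - M) = λ^3 + 3λ^2 + 10λ + 6.
No integer candidate from the rational root theorem (±divisors of 6) is a root, so the roots are irrational. The cubic discriminant is Δ = -1480 < 0, so there is one real root and a complex-conjugate pair. p(-1) = -2 and p(0) = 6 have opposite signs, so a root lies in (-1, 0); Newton's method refines it to λ ≈ -0.7175. Dividing out (λ - (-0.7175)) leaves approximately λ^2 + 2.2825λ + 8.3623. For λ^2 + 2.2825λ + 8.3623 the discriminant is -28.2394. It is negative, so the remaining roots are the complex-conjugate pair λ ≈ -1.1412 ± 2.657i. Their product equals the constant term, so |λ|^2 ≈ 8.3623 and |λ| ≈ 2.8918.
Thus the eigenvalues (to 4 decimals) are -0.7175 (modulus 0.7175); -1.1412 ± 2.657i (modulus 2.8918). The spectral radius is the largest modulus: r(A) ≈ 2.8918. (Cross-check: r(A) ≤ ||A||_2 ≈ 8.5097; equality holds whenever A is normal, though it can also hold for some non-normal A.)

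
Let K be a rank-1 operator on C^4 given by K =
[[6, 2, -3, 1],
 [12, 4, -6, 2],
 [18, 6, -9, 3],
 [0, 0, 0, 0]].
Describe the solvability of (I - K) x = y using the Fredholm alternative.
(I - K) is singular (det(I - K) = 0, i.e. 1 ∈ sigma(K)). (I - K) x = y is solvable iff y ⊥ ker((I - K)^*) = span{(6, 2, -3, 1)}, i.e. iff 6y_1 + 2y_2 - 3y_3 + y_4 = 0. When solvable, the solutions are x = y + c·(1, 2, 3, 0), c arbitrary (ker(I - K) = span{(1, 2, 3, 0)}, dimension 1).

K has rank 1, so it is an outer product K = u v^T: every row of K is a multiple of one row vector. Reading off the entries, u = (1, 2, 3, 0) and v = (6, 2, -3, 1) (row i of K equals u_i·v^T). A rank-one matrix u v^T satisfies K u = u (v·u) and kills the (3)-dimensional subspace v^⊥, so its characteristic polynomial is lambda^3 (lambda - v·u) with v·u = tr K = 1. Hence the eigenvalues of I - K are 1 (multiplicity 3) and 1 - (1) = 0, so det(I - K) = 0. (Direct check: I - K =
[[-5, -2, 3, -1],
 [-12, -3, 6, -2],
 [-18, -6, 10, -3],
 [0, 0, 0, 1]]
has determinant 0.) So 1 is an eigenvalue of K and (I - K) is not invertible. The finite-dimensional Fredholm alternative says: either (I - K) is invertible, or ker(I - K) ≠ {0} and then range(I - K) = ker((I - K)^*)^⊥, with dim ker(I - K) = dim ker((I - K)^*). We are in the second case, so we need both kernels. Kernel of I - K: (I - K) u = u - u (v·u) = u - u = 0, so ker(I - K) = span{u} = span{(1, 2, 3, 0)} (it is exactly 1-dimensional because rank(I - K) = 3). Kernel of the adjoint: K is real, so (I - K)^* = I - K^T = I - v u^T, and (I - v u^T) v = v - v (u·v) = 0; hence ker((I - K)^*) = span{v} = span{(6, 2, -3, 1)}. Therefore (I - K) x = y is solvable iff <y, v> = 0, i.e. iff 6y_1 + 2y_2 - 3y_3 + y_4 = 0. When this holds, K y = u (v·y) = 0, so (I - K) y = y and x = y is a particular solution; the full solution set is the line x = y + c·u = y + c·(1, 2, 3, 0), c ∈ C.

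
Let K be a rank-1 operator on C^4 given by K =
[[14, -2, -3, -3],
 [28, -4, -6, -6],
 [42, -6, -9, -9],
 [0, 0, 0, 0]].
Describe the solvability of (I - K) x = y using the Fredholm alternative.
(I - K) is singular (det(I - K) = 0, i.e. 1 ∈ sigma(K)). (I - K) x = y is solvable iff y ⊥ ker((I - K)^*) = span{(14, -2, -3, -3)}, i.e. iff 14y_1 - 2y_2 - 3y_3 - 3y_4 = 0. When solvable, the solutions are x = y + c·(1, 2, 3, 0), c arbitrary (ker(I - K) = span{(1, 2, 3, 0)}, dimension 1).

K has rank 1, so it is an outer product K = u v^T: every row of K is a multiple of one row vector. Reading off the entries, u = (1, 2, 3, 0) and v = (14, -2, -3, -3) (row i of K equals u_i·v^T). A rank-one matrix u v^T satisfies K u = u (v·u) and kills the (3)-dimensional subspace v^⊥, so its characteristic polynomial is lambda^3 (lambda - v·u) with v·u = tr K = 1. Hence the eigenvalues of I - K are 1 (multiplicity 3) and 1 - (1) = 0, so det(I - K) = 0. (Direct check: I - K =
[[-13, 2, 3, 3],
 [-28, 5, 6, 6],
 [-42, 6, 10, 9],
 [0, 0, 0, 1]]
has determinant 0.) So 1 is an eigenvalue of K and (I - K) is not invertible. The finite-dimensional Fredholm alternative says: either (I - K) is invertible, or ker(I - K) ≠ {0} and then range(I - K) = ker((I - K)^*)^⊥, with dim ker(I - K) = dim ker((I - K)^*). We are in the second case, so we need both kernels. Kernel of I - K: (I - K) u = u - u (v·u) = u - u = 0, so ker(I - K) = span{u} = span{(1, 2, 3, 0)} (it is exactly 1-dimensional because rank(I - K) = 3). Kernel of the adjoint: K is real, so (I - K)^* = I - K^T = I - v u^T, and (I - v u^T) v = v - v (u·v) = 0; hence ker((I - K)^*) = span{v} = span{(14, -2, -3, -3)}. Therefore (I - K) x = y is solvable iff <y, v> = 0, i.e. iff 14y_1 - 2y_2 - 3y_3 - 3y_4 = 0. When this holds, K y = u (v·y) = 0, so (I - K) y = y and x = y is a particular solution; the full solution set is the line x = y + c·u = y + c·(1, 2, 3, 0), c ∈ C.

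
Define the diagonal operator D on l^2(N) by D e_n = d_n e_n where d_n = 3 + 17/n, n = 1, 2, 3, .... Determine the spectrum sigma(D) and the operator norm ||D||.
sigma(D) = {3 + 17/n : n ≥ 1} ∪ {3}; ||D|| = 20

A bounded diagonal operator on l^2 with diagonal entries d_n has spectrum equal to the closure of {d_n : n ≥ 1}: every d_n is an eigenvalue (with eigenvector e_n), so {d_n} ⊂ sigma(D); the spectrum is closed, so its closure is too; and for lambda not in the closure, (D - lambda I) has bounded inverse (the diagonal entries 1/(d_n - lambda) are bounded). For our sequence d_n = 3 + 17/n, n = 1, 2, 3, ...:
  - {d_n} = {3 + 17/n : n ≥ 1}; the only limit point is 3
  - closure = {3 + 17/n : n ≥ 1} ∪ {3}
For the norm: a diagonal operator has ||D|| = sup_n |d_n|. Here d_n = 3 + 17/n is positive and decreasing, so sup_n |d_n| = d_1 = 3 + 17 = 20. So ||D|| = 20.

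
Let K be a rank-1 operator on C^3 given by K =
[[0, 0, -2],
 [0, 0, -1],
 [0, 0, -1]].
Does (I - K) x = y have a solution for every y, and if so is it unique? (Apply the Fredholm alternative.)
(I - K) is invertible (det(I - K) = 2 ≠ 0), so for every y in C^3 the equation (I - K) x = y has a unique solution.

K has rank 1, so it is an outer product K = u v^T: every row of K is a multiple of one row vector. Reading off the entries, u = (2, 1, 1) and v = (0, 0, -1) (row i of K equals u_i·v^T). A rank-one matrix u v^T satisfies K u = u (v·u) and kills the (2)-dimensional subspace v^⊥, so its characteristic polynomial is lambda^2 (lambda - v·u) with v·u = tr K = -1. Hence the eigenvalues of I - K are 1 (multiplicity 2) and 1 - (-1) = 2, so det(I - K) = 2. (Direct check: I - K =
[[1, 0, 2],
 [0, 1, 1],
 [0, 0, 2]]
has determinant 2.) The finite-dimensional Fredholm alternative says: either (I - K) is invertible, or ker(I - K) ≠ {0} and then range(I - K) = ker((I - K)^*)^⊥, with dim ker(I - K) = dim ker((I - K)^*). Since det(I - K) ≠ 0, 1 is not an eigenvalue of K and ker(I - K) = {0}, so we are in the first case: for every y there is a unique x = (I - K)^(-1) y. Explicitly, by the Sherman–Morrison formula, (I - u v^T)^(-1) = I + u v^T/(1 - v·u), i.e. (I - K)^(-1) = I + K/(2).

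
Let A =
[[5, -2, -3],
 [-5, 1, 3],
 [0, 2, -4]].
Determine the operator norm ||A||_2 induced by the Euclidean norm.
||A||_2 ≈ 8.6856 (= sqrt(largest eigenvalue of A^T A))

||A||_2 = sigma_max(A) = sqrt(lambda_max(A^T A)). Form the symmetric matrix M = A^T A =
[[50, -15, -30],
 [-15, 9, 1],
 [-30, 1, 34]].
Its characteristic polynomial (trace, sum of principal 2x2 minors, determinant of M give the coefficients) is
  p(λ) = det(λ I - M) = λ^3 - 93λ^2 + 1330λ - 400.
No integer candidate from the rational root theorem (±divisors of 400) is a root, so the roots are irrational. The cubic discriminant is Δ = 5487944900 > 0, so there are three distinct real roots. p(0) = -400 and p(1) = 838 have opposite signs, so a root lies in (0, 1); Newton's method refines it to λ ≈ 0.3073. p(17) = 246 and p(18) = -760 have opposite signs, so a root lies in (17, 18); Newton's method refines it to λ ≈ 17.2522. p(75) = -1900 and p(76) = 2488 have opposite signs, so a root lies in (75, 76); Newton's method refines it to λ ≈ 75.4405. Check (Vieta): the three roots sum to 93, matching tr M = 93.
So the eigenvalues of A^T A are ≈ 0.3073, 17.2522, 75.4405 (all ≥ 0, as they must be for A^T A). The largest is λ_max ≈ 75.4405, hence ||A||_2 = sqrt(λ_max) ≈ 8.6856.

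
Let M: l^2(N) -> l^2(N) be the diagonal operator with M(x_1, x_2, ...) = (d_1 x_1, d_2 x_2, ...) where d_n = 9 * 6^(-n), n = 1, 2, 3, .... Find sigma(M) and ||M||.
sigma(M) = {9 * 6^(-n) : n ≥ 1} ∪ {0}; ||M|| = 3/2

A bounded diagonal operator on l^2 with diagonal entries d_n has spectrum equal to the closure of {d_n : n ≥ 1}: every d_n is an eigenvalue (with eigenvector e_n), so {d_n} ⊂ sigma(M); the spectrum is closed, so its closure is too; and for lambda not in the closure, (M - lambda I) has bounded inverse (the diagonal entries 1/(d_n - lambda) are bounded). For our sequence d_n = 9 * 6^(-n), n = 1, 2, 3, ...:
  - {d_n} = {9 * 6^(-n) : n ≥ 1}; the only limit point is 0
  - closure = {9 * 6^(-n) : n ≥ 1} ∪ {0}
For the norm: a diagonal operator has ||M|| = sup_n |d_n|. Here d_n = 9 * 6^(-n) is positive and decreasing, so sup_n |d_n| = d_1 = 9/6 = 3/2. So ||M|| = 3/2.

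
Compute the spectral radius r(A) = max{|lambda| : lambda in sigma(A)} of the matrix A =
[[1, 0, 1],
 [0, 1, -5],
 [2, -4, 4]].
r(A) = (5 + sqrt(97))/2 ≈ 7.4244

The eigenvalues of A are the roots of its characteristic polynomial. With M = A (coefficients from the trace, the sum of principal 2x2 minors, and det A):
  p(λ) = det(λ I - M) = λ^3 - 6λ^2 - 13λ + 18.
By the rational root theorem any rational root is an integer divisor of 18. Testing λ = 1: p(1) = 1 - 6 - 13 + 18 = 0, so λ = 1 is a root. Dividing out (λ - 1) leaves p(λ) = (λ - 1)(λ^2 - 5λ - 18). For λ^2 - 5λ - 18 the discriminant is 97. It is nonnegative but not a perfect square, so the roots are real and irrational: λ = (5 ± sqrt(97))/2 ≈ 7.4244, -2.4244.
Thus the eigenvalues (to 4 decimals) are 7.4244 (modulus 7.4244); -2.4244 (modulus 2.4244); 1 (modulus 1). The spectral radius is the largest modulus: r(A) = (5 + sqrt(97))/2 ≈ 7.4244. (Cross-check: r(A) ≤ ||A||_2 ≈ 7.5254; equality holds whenever A is normal, though it can also hold for some non-normal A.)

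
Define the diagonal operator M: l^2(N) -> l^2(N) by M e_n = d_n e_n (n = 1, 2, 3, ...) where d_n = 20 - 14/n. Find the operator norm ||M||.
||M|| = 20

For a diagonal operator on l^2 with entries d_n, ||M|| = sup_n |d_n|. Here d_1 = 6, d_2 = 13, ..., and d_n = 20 - 14/n increases monotonically toward 20. All terms lie in [6, 20), so |d_n| = d_n and the supremum is the limit 20, which is not attained by any individual d_n. Hence ||M|| = 20.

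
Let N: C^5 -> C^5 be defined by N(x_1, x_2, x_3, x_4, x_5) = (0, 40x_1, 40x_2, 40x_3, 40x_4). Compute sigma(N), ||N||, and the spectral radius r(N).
sigma(N) = {0}; ||N|| = 40; r(N) = 0. (N is nilpotent with N^5 = 0.)

On C^5, N is a strictly lower-triangular matrix with 40 on the subdiagonal and zeros elsewhere, so its characteristic polynomial is lambda^5 and every eigenvalue is 0: sigma(N) = {0}. For the operator norm, N e_i = 40e_{i+1} for i = 1, ..., 4 and N e_5 = 0, so the singular values of N are 40 (with multiplicity 4) and 0; hence ||N|| = 40. The spectral radius r(N) = max|lambda| = 0. Note ||N|| > r(N) — characteristic of non-normal nilpotent operators. Indeed N^5 = 0.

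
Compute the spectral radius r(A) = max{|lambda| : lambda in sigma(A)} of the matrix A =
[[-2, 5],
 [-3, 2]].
r(A) = sqrt(11) ≈ 3.3166

The eigenvalues of A are the roots of its characteristic polynomial. With M = A (coefficients from the trace and determinant):
  p(λ) = det(λ I - M) = λ^2 + 11.
For λ^2 + 11 the discriminant is -44. It is negative, so the roots are the complex-conjugate pair λ = 0 ± (sqrt(44)/2) i ≈ 0 ± 3.3166i. For a conjugate pair the product of the roots equals the constant term, so |λ|^2 = 11 and |λ| = sqrt(11) ≈ 3.3166.
Thus the eigenvalues (to 4 decimals) are 0 ± 3.3166i (modulus 3.3166). The spectral radius is the largest modulus: r(A) = sqrt(11) ≈ 3.3166. (Cross-check: r(A) ≤ ||A||_2 ≈ 6.2361; equality holds whenever A is normal, though it can also hold for some non-normal A.)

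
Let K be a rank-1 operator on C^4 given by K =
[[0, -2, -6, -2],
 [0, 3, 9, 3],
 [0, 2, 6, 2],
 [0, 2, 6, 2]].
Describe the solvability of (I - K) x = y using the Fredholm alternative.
(I - K) is invertible (det(I - K) = -10 ≠ 0), so for every y in C^4 the equation (I - K) x = y has a unique solution.

K has rank 1, so it is an outer product K = u v^T: every row of K is a multiple of one row vector. Reading off the entries, u = (-2, 3, 2, 2) and v = (0, 1, 3, 1) (row i of K equals u_i·v^T). A rank-one matrix u v^T satisfies K u = u (v·u) and kills the (3)-dimensional subspace v^⊥, so its characteristic polynomial is lambda^3 (lambda - v·u) with v·u = tr K = 11. Hence the eigenvalues of I - K are 1 (multiplicity 3) and 1 - (11) = -10, so det(I - K) = -10. (Direct check: I - K =
[[1, 2, 6, 2],
 [0, -2, -9, -3],
 [0, -2, -5, -2],
 [0, -2, -6, -1]]
has determinant -10.) The finite-dimensional Fredholm alternative says: either (I - K) is invertible, or ker(I - K) ≠ {0} and then range(I - K) = ker((I - K)^*)^⊥, with dim ker(I - K) = dim ker((I - K)^*). Since det(I - K) ≠ 0, 1 is not an eigenvalue of K and ker(I - K) = {0}, so we are in the first case: for every y there is a unique x = (I - K)^(-1) y. Explicitly, by the Sherman–Morrison formula, (I - u v^T)^(-1) = I + u v^T/(1 - v·u), i.e. (I - K)^(-1) = I + K/(-10).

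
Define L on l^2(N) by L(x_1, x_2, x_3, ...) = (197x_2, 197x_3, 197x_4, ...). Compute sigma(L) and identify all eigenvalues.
sigma(L) = closed disk {z in C : |z| ≤ 197}; sigma_p(L) = open disk {z in C : |z| < 197}

Note L = 197·V where V is the unit left shift (V x)_k = x_{k+1}; so sigma(L) = 197·sigma(V) and ||L|| = 197||V||. ||L x||^2 = 38809sum_{k≥2} |x_k|^2 ≤ 38809||x||^2, with equality on {x : x_1 = 0}, so ||L|| = 197. For any lambda with |lambda| < 197, set r = lambda/197 (|r| < 1); the vector x = (1, r, r^2, ...) is in l^2 and satisfies L x = 197(r, r^2, ...) = lambda x, so lambda is an eigenvalue. On the boundary |lambda| = 197 the geometric series diverges, so no l^2 eigenvector exists, but these lambda lie in the approximate point spectrum. Hence sigma(L) is the closed disk of radius 197 and sigma_p(L) is the open disk.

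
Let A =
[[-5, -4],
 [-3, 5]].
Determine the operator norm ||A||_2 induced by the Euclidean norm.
||A||_2 = sqrt((75 + sqrt(149))/2) ≈ 6.6033 (= sqrt(largest eigenvalue of A^T A))

||A||_2 = sigma_max(A) = sqrt(lambda_max(A^T A)). Form the symmetric matrix M = A^T A =
[[34, 5],
 [5, 41]].
Its characteristic polynomial (trace, determinant of M give the coefficients) is
  p(λ) = det(λ I - M) = λ^2 - 75λ + 1369.
For λ^2 - 75λ + 1369 the discriminant is 149. It is nonnegative but not a perfect square, so the roots are real and irrational: λ = (75 ± sqrt(149))/2 ≈ 43.6033, 31.3967.
So the eigenvalues of A^T A are ≈ 31.3967, 43.6033 (all ≥ 0, as they must be for A^T A). The largest is λ_max = (75 + sqrt(149))/2 ≈ 43.6033, hence ||A||_2 = sqrt(λ_max) = sqrt((75 + sqrt(149))/2) ≈ 6.6033.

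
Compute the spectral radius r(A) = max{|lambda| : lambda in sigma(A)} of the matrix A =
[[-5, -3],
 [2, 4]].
r(A) = (1 + sqrt(57))/2 ≈ 4.2749

The eigenvalues of A are the roots of its characteristic polynomial. With M = A (coefficients from the trace and determinant):
  p(λ) = det(λ I - M) = λ^2 + λ - 14.
For λ^2 + λ - 14 the discriminant is 57. It is nonnegative but not a perfect square, so the roots are real and irrational: λ = (-1 ± sqrt(57))/2 ≈ 3.2749, -4.2749.
Thus the eigenvalues (to 4 decimals) are 3.2749 (modulus 3.2749); -4.2749 (modulus 4.2749). The spectral radius is the largest modulus: r(A) = (1 + sqrt(57))/2 ≈ 4.2749. (Cross-check: r(A) ≤ ||A||_2 ≈ 7.0772; equality holds whenever A is normal, though it can also hold for some non-normal A.)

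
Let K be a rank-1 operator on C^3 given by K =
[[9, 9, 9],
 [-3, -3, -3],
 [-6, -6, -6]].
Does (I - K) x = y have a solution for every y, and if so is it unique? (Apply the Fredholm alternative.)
(I - K) is invertible (det(I - K) = 1 ≠ 0), so for every y in C^3 the equation (I - K) x = y has a unique solution.

K has rank 1, so it is an outer product K = u v^T: every row of K is a multiple of one row vector. Reading off the entries, u = (3, -1, -2) and v = (3, 3, 3) (row i of K equals u_i·v^T). A rank-one matrix u v^T satisfies K u = u (v·u) and kills the (2)-dimensional subspace v^⊥, so its characteristic polynomial is lambda^2 (lambda - v·u) with v·u = tr K = 0. Hence the eigenvalues of I - K are 1 (multiplicity 2) and 1 - (0) = 1, so det(I - K) = 1. (Direct check: I - K =
[[-8, -9, -9],
 [3, 4, 3],
 [6, 6, 7]]
has determinant 1.) The finite-dimensional Fredholm alternative says: either (I - K) is invertible, or ker(I - K) ≠ {0} and then range(I - K) = ker((I - K)^*)^⊥, with dim ker(I - K) = dim ker((I - K)^*). Since det(I - K) ≠ 0, 1 is not an eigenvalue of K and ker(I - K) = {0}, so we are in the first case: for every y there is a unique x = (I - K)^(-1) y. Explicitly, by the Sherman–Morrison formula, (I - u v^T)^(-1) = I + u v^T/(1 - v·u), i.e. (I - K)^(-1) = I + K.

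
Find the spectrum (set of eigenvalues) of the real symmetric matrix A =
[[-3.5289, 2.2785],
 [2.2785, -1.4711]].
sigma(A) ≈ {-5, 0}

A is real symmetric, so its spectrum consists of real eigenvalues. Expanding the characteristic polynomial of the displayed matrix gives
  det(λ I - A) = p(λ) = λ^2 + (5)λ + (0).
Solving p(λ) = 0 yields eigenvalues ≈ -5, 0. (A is shown rounded to 4 decimals, so these recover the underlying integer eigenvalues to within that precision.)
Verification: the trace of A = -5 equals the sum of eigenvalues -5, and det(A) ≈ -0.0002 matches the eigenvalue product 0.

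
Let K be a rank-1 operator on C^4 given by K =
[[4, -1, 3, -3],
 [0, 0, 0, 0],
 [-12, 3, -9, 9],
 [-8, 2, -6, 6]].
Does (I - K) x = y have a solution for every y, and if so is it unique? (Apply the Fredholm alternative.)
(I - K) is singular (det(I - K) = 0, i.e. 1 ∈ sigma(K)). (I - K) x = y is solvable iff y ⊥ ker((I - K)^*) = span{(4, -1, 3, -3)}, i.e. iff 4y_1 - y_2 + 3y_3 - 3y_4 = 0. When solvable, the solutions are x = y + c·(1, 0, -3, -2), c arbitrary (ker(I - K) = span{(1, 0, -3, -2)}, dimension 1).

K has rank 1, so it is an outer product K = u v^T: every row of K is a multiple of one row vector. Reading off the entries, u = (1, 0, -3, -2) and v = (4, -1, 3, -3) (row i of K equals u_i·v^T). A rank-one matrix u v^T satisfies K u = u (v·u) and kills the (3)-dimensional subspace v^⊥, so its characteristic polynomial is lambda^3 (lambda - v·u) with v·u = tr K = 1. Hence the eigenvalues of I - K are 1 (multiplicity 3) and 1 - (1) = 0, so det(I - K) = 0. (Direct check: I - K =
[[-3, 1, -3, 3],
 [0, 1, 0, 0],
 [12, -3, 10, -9],
 [8, -2, 6, -5]]
has determinant 0.) So 1 is an eigenvalue of K and (I - K) is not invertible. The finite-dimensional Fredholm alternative says: either (I - K) is invertible, or ker(I - K) ≠ {0} and then range(I - K) = ker((I - K)^*)^⊥, with dim ker(I - K) = dim ker((I - K)^*). We are in the second case, so we need both kernels. Kernel of I - K: (I - K) u = u - u (v·u) = u - u = 0, so ker(I - K) = span{u} = span{(1, 0, -3, -2)} (it is exactly 1-dimensional because rank(I - K) = 3). Kernel of the adjoint: K is real, so (I - K)^* = I - K^T = I - v u^T, and (I - v u^T) v = v - v (u·v) = 0; hence ker((I - K)^*) = span{v} = span{(4, -1, 3, -3)}. Therefore (I - K) x = y is solvable iff <y, v> = 0, i.e. iff 4y_1 - y_2 + 3y_3 - 3y_4 = 0. When this holds, K y = u (v·y) = 0, so (I - K) y = y and x = y is a particular solution; the full solution set is the line x = y + c·u = y + c·(1, 0, -3, -2), c ∈ C.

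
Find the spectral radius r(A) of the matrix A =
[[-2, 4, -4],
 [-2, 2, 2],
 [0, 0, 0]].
r(A) = 2

The eigenvalues of A are the roots of its characteristic polynomial. With M = A (coefficients from the trace, the sum of principal 2x2 minors, and det A):
  p(λ) = det(λ I - M) = λ^3 + 4λ.
The constant term is 0, so λ = 0 is a root. Dividing out λ leaves p(λ) = λ(λ^2 + 4). For λ^2 + 4 the discriminant is -16. It is negative, so the roots are the complex-conjugate pair λ = 0 ± (sqrt(16)/2) i ≈ 0 ± 2i. For a conjugate pair the product of the roots equals the constant term, so |λ|^2 = 4 and |λ| = sqrt(4) = 2.
Thus the eigenvalues (to 4 decimals) are 0 ± 2i (modulus 2); 0 (modulus 0). The spectral radius is the largest modulus: r(A) = 2. (Cross-check: r(A) ≤ ||A||_2 ≈ 6.0539; equality holds whenever A is normal, though it can also hold for some non-normal A.)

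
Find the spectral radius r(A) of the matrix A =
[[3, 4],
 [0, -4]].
r(A) = 4

The eigenvalues of A are the roots of its characteristic polynomial. With M = A (coefficients from the trace and determinant):
  p(λ) = det(λ I - M) = λ^2 + λ - 12.
For λ^2 + λ - 12 the discriminant is 49. It is a perfect square (7^2), so the roots are rational: λ = (-1 ± 7)/2 = 3, -4.
Thus the eigenvalues (to 4 decimals) are 3 (modulus 3); -4 (modulus 4). The spectral radius is the largest modulus: r(A) = 4. (Cross-check: r(A) ≤ ||A||_2 ≈ 6.0927; equality holds whenever A is normal, though it can also hold for some non-normal A.)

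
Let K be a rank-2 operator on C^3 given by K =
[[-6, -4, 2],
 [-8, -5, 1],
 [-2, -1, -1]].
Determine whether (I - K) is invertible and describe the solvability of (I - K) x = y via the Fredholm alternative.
(I - K) is invertible (det(I - K) = 27 ≠ 0), so for every y in C^3 the equation (I - K) x = y has a unique solution.

K has rank 2 and factors as K = U V^T = u1 v1^T + u2 v2^T with u1 = (0, 1, 1), v1 = (-2, -1, -1), u2 = (-2, -2, 0), v2 = (3, 2, -1) (multiplying out reproduces the displayed K). The nonzero eigenvalues of U V^T coincide with those of the 2 x 2 matrix G = V^T U = [[v1·u1, v1·u2], [v2·u1, v2·u2]] = [[-2, 6], [1, -10]], and by the Sylvester determinant identity det(I_3 - U V^T) = det(I_2 - V^T U) = det([[3, -6], [-1, 11]]) = (3)(11) - (-6)(-1) = 27. (Direct check: I - K =
[[7, 4, -2],
 [8, 6, -1],
 [2, 1, 2]]
has determinant 27.) The finite-dimensional Fredholm alternative says: either (I - K) is invertible, or ker(I - K) ≠ {0} and then range(I - K) = ker((I - K)^*)^⊥, with dim ker(I - K) = dim ker((I - K)^*). Since det(I - K) ≠ 0, 1 is not an eigenvalue of K and ker(I - K) = {0}, so we are in the first case: for every y there is a unique x = (I - K)^(-1) y. (Explicitly, by the Woodbury identity, (I - U V^T)^(-1) = I + U (I_2 - G)^(-1) V^T.)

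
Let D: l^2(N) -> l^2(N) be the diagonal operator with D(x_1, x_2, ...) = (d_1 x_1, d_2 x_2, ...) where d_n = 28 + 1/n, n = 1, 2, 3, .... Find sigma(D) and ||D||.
sigma(D) = {28 + 1/n : n ≥ 1} ∪ {28}; ||D|| = 29

A bounded diagonal operator on l^2 with diagonal entries d_n has spectrum equal to the closure of {d_n : n ≥ 1}: every d_n is an eigenvalue (with eigenvector e_n), so {d_n} ⊂ sigma(D); the spectrum is closed, so its closure is too; and for lambda not in the closure, (D - lambda I) has bounded inverse (the diagonal entries 1/(d_n - lambda) are bounded). For our sequence d_n = 28 + 1/n, n = 1, 2, 3, ...:
  - {d_n} = {28 + 1/n : n ≥ 1}; the only limit point is 28
  - closure = {28 + 1/n : n ≥ 1} ∪ {28}
For the norm: a diagonal operator has ||D|| = sup_n |d_n|. Here d_n = 28 + 1/n is positive and decreasing, so sup_n |d_n| = d_1 = 28 + 1 = 29. So ||D|| = 29.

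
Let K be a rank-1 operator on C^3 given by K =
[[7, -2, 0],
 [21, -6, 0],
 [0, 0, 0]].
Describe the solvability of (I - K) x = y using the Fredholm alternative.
(I - K) is singular (det(I - K) = 0, i.e. 1 ∈ sigma(K)). (I - K) x = y is solvable iff y ⊥ ker((I - K)^*) = span{(7, -2, 0)}, i.e. iff 7y_1 - 2y_2 = 0. When solvable, the solutions are x = y + c·(1, 3, 0), c arbitrary (ker(I - K) = span{(1, 3, 0)}, dimension 1).

K has rank 1, so it is an outer product K = u v^T: every row of K is a multiple of one row vector. Reading off the entries, u = (1, 3, 0) and v = (7, -2, 0) (row i of K equals u_i·v^T). A rank-one matrix u v^T satisfies K u = u (v·u) and kills the (2)-dimensional subspace v^⊥, so its characteristic polynomial is lambda^2 (lambda - v·u) with v·u = tr K = 1. Hence the eigenvalues of I - K are 1 (multiplicity 2) and 1 - (1) = 0, so det(I - K) = 0. (Direct check: I - K =
[[-6, 2, 0],
 [-21, 7, 0],
 [0, 0, 1]]
has determinant 0.) So 1 is an eigenvalue of K and (I - K) is not invertible. The finite-dimensional Fredholm alternative says: either (I - K) is invertible, or ker(I - K) ≠ {0} and then range(I - K) = ker((I - K)^*)^⊥, with dim ker(I - K) = dim ker((I - K)^*). We are in the second case, so we need both kernels. Kernel of I - K: (I - K) u = u - u (v·u) = u - u = 0, so ker(I - K) = span{u} = span{(1, 3, 0)} (it is exactly 1-dimensional because rank(I - K) = 2). Kernel of the adjoint: K is real, so (I - K)^* = I - K^T = I - v u^T, and (I - v u^T) v = v - v (u·v) = 0; hence ker((I - K)^*) = span{v} = span{(7, -2, 0)}. Therefore (I - K) x = y is solvable iff <y, v> = 0, i.e. iff 7y_1 - 2y_2 = 0. When this holds, K y = u (v·y) = 0, so (I - K) y = y and x = y is a particular solution; the full solution set is the line x = y + c·u = y + c·(1, 3, 0), c ∈ C.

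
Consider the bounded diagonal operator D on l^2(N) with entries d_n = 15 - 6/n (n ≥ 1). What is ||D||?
||D|| = 15

For a diagonal operator on l^2 with entries d_n, ||D|| = sup_n |d_n|. Here d_1 = 9, d_2 = 12, ..., and d_n = 15 - 6/n increases monotonically toward 15. All terms lie in [9, 15), so |d_n| = d_n and the supremum is the limit 15, which is not attained by any individual d_n. Hence ||D|| = 15.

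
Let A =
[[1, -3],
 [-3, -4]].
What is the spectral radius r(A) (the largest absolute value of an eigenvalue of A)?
r(A) = (3 + sqrt(61))/2 ≈ 5.4051

The eigenvalues of A are the roots of its characteristic polynomial. With M = A (coefficients from the trace and determinant):
  p(λ) = det(λ I - M) = λ^2 + 3λ - 13.
For λ^2 + 3λ - 13 the discriminant is 61. It is nonnegative but not a perfect square, so the roots are real and irrational: λ = (-3 ± sqrt(61))/2 ≈ 2.4051, -5.4051.
Thus the eigenvalues (to 4 decimals) are 2.4051 (modulus 2.4051); -5.4051 (modulus 5.4051). The spectral radius is the largest modulus: r(A) = (3 + sqrt(61))/2 ≈ 5.4051. (Cross-check: r(A) ≤ ||A||_2 ≈ 5.4051; equality holds whenever A is normal, though it can also hold for some non-normal A.)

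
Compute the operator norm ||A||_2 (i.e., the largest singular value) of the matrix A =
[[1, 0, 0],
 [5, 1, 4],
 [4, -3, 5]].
||A||_2 ≈ 9.1487 (= sqrt(largest eigenvalue of A^T A))

||A||_2 = sigma_max(A) = sqrt(lambda_max(A^T A)). Form the symmetric matrix M = A^T A =
[[42, -7, 40],
 [-7, 10, -11],
 [40, -11, 41]].
Its characteristic polynomial (trace, sum of principal 2x2 minors, determinant of M give the coefficients) is
  p(λ) = det(λ I - M) = λ^3 - 93λ^2 + 782λ - 289.
No integer candidate from the rational root theorem (±divisors of 289) is a root, so the roots are irrational. The cubic discriminant is Δ = 2822452897 > 0, so there are three distinct real roots. p(0) = -289 and p(1) = 401 have opposite signs, so a root lies in (0, 1); Newton's method refines it to λ ≈ 0.3873. p(8) = 527 and p(9) = -55 have opposite signs, so a root lies in (8, 9); Newton's method refines it to λ ≈ 8.9145. p(83) = -4273 and p(84) = 1895 have opposite signs, so a root lies in (83, 84); Newton's method refines it to λ ≈ 83.6982. Check (Vieta): the three roots sum to 93, matching tr M = 93.
So the eigenvalues of A^T A are ≈ 0.3873, 8.9145, 83.6982 (all ≥ 0, as they must be for A^T A). The largest is λ_max ≈ 83.6982, hence ||A||_2 = sqrt(λ_max) ≈ 9.1487.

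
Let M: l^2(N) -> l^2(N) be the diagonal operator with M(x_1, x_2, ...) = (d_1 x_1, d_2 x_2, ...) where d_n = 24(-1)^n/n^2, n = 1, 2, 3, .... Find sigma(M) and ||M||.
sigma(M) = {24(-1)^n/n^2 : n ≥ 1} ∪ {0}; ||M|| = 24

A bounded diagonal operator on l^2 with diagonal entries d_n has spectrum equal to the closure of {d_n : n ≥ 1}: every d_n is an eigenvalue (with eigenvector e_n), so {d_n} ⊂ sigma(M); the spectrum is closed, so its closure is too; and for lambda not in the closure, (M - lambda I) has bounded inverse (the diagonal entries 1/(d_n - lambda) are bounded). For our sequence d_n = 24(-1)^n/n^2, n = 1, 2, 3, ...:
  - {d_n} = {24(-1)^n/n^2 : n ≥ 1}; the only limit point is 0
  - closure = {24(-1)^n/n^2 : n ≥ 1} ∪ {0}
For the norm: a diagonal operator has ||M|| = sup_n |d_n|. Here |d_n| = 24/n^2 is decreasing, so sup_n |d_n| = |d_1| = 24. So ||M|| = 24.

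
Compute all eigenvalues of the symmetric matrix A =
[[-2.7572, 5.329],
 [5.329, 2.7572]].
sigma(A) ≈ {-6, 6}

A is real symmetric, so its spectrum consists of real eigenvalues. Expanding the characteristic polynomial of the displayed matrix gives
  det(λ I - A) = p(λ) = λ^2 + (0)λ + (-36).
Solving p(λ) = 0 yields eigenvalues ≈ -6, 6. (A is shown rounded to 4 decimals, so these recover the underlying integer eigenvalues to within that precision.)
Verification: the trace of A = 0 equals the sum of eigenvalues 0, and det(A) ≈ -36.0004 matches the eigenvalue product -36.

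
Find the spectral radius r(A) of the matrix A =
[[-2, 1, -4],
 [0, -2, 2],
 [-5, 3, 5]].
r(A) ≈ 7.5999

The eigenvalues of A are the roots of its characteristic polynomial. With M = A (coefficients from the trace, the sum of principal 2x2 minors, and det A):
  p(λ) = det(λ I - M) = λ^3 - λ^2 - 42λ - 62.
No integer candidate from the rational root theorem (±divisors of 62) is a root, so the roots are irrational. The cubic discriminant is Δ = 147208 > 0, so there are three distinct real roots. p(-5) = -2 and p(-4) = 26 have opposite signs, so a root lies in (-5, -4); Newton's method refines it to λ ≈ -4.9527. p(-2) = 10 and p(-1) = -22 have opposite signs, so a root lies in (-2, -1); Newton's method refines it to λ ≈ -1.6472. p(7) = -62 and p(8) = 50 have opposite signs, so a root lies in (7, 8); Newton's method refines it to λ ≈ 7.5999. Check (Vieta): the three roots sum to 1, matching tr M = 1.
Thus the eigenvalues (to 4 decimals) are -4.9527 (modulus 4.9527); -1.6472 (modulus 1.6472); 7.5999 (modulus 7.5999). The spectral radius is the largest modulus: r(A) ≈ 7.5999. (Cross-check: r(A) ≤ ||A||_2 ≈ 7.8029; equality holds whenever A is normal, though it can also hold for some non-normal A.)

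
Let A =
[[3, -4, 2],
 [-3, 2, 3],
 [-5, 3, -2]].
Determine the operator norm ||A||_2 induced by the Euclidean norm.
||A||_2 ≈ 8.47 (= sqrt(largest eigenvalue of A^T A))

||A||_2 = sigma_max(A) = sqrt(lambda_max(A^T A)). Form the symmetric matrix M = A^T A =
[[43, -33, 7],
 [-33, 29, -8],
 [7, -8, 17]].
Its characteristic polynomial (trace, sum of principal 2x2 minors, determinant of M give the coefficients) is
  p(λ) = det(λ I - M) = λ^3 - 89λ^2 + 1269λ - 2209.
No integer candidate from the rational root theorem (±divisors of 2209) is a root, so the roots are irrational. The cubic discriminant is Δ = 2711379616 > 0, so there are three distinct real roots. p(2) = -19 and p(3) = 824 have opposite signs, so a root lies in (2, 3); Newton's method refines it to λ ≈ 2.0206. p(15) = 176 and p(16) = -593 have opposite signs, so a root lies in (15, 16); Newton's method refines it to λ ≈ 15.239. p(71) = -2848 and p(72) = 1031 have opposite signs, so a root lies in (71, 72); Newton's method refines it to λ ≈ 71.7404. Check (Vieta): the three roots sum to 89, matching tr M = 89.
So the eigenvalues of A^T A are ≈ 2.0206, 15.239, 71.7404 (all ≥ 0, as they must be for A^T A). The largest is λ_max ≈ 71.7404, hence ||A||_2 = sqrt(λ_max) ≈ 8.47.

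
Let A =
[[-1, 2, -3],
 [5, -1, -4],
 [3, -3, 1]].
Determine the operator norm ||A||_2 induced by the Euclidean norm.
||A||_2 ≈ 6.9735 (= sqrt(largest eigenvalue of A^T A))

||A||_2 = sigma_max(A) = sqrt(lambda_max(A^T A)). Form the symmetric matrix M = A^T A =
[[35, -16, -14],
 [-16, 14, -5],
 [-14, -5, 26]].
Its characteristic polynomial (trace, sum of principal 2x2 minors, determinant of M give the coefficients) is
  p(λ) = det(λ I - M) = λ^3 - 75λ^2 + 1287λ - 225.
No integer candidate from the rational root theorem (±divisors of 225) is a root, so the roots are irrational. The cubic discriminant is Δ = 799959888 > 0, so there are three distinct real roots. p(0) = -225 and p(1) = 988 have opposite signs, so a root lies in (0, 1); Newton's method refines it to λ ≈ 0.1766. p(26) = 113 and p(27) = -468 have opposite signs, so a root lies in (26, 27); Newton's method refines it to λ ≈ 26.1934. p(48) = -657 and p(49) = 412 have opposite signs, so a root lies in (48, 49); Newton's method refines it to λ ≈ 48.63. Check (Vieta): the three roots sum to 75, matching tr M = 75.
So the eigenvalues of A^T A are ≈ 0.1766, 26.1934, 48.63 (all ≥ 0, as they must be for A^T A). The largest is λ_max ≈ 48.63, hence ||A||_2 = sqrt(λ_max) ≈ 6.9735.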